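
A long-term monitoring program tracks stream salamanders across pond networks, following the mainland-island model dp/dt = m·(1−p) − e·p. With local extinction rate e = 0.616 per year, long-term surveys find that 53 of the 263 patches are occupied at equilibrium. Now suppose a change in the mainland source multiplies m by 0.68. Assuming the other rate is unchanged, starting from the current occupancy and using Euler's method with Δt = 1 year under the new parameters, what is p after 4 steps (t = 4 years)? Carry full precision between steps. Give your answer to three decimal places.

0.147

Observed p* = 53/263 = 0.20152.
Balance m(1−p*) = e·p* gives m = e·p*/(1−p*) = 0.616×0.20152/0.79848 = 0.15547.
Starting from p₀ = 0.20152; update p ← p + (dp/dt)·Δt with the new parameters.
p: 0.20152 → 0.16180  (Δp = -0.03972)
p: 0.16180 → 0.15074  (Δp = -0.01105)
p: 0.15074 → 0.14767  (Δp = -0.00308)
p: 0.14767 → 0.14681  (Δp = -0.00086)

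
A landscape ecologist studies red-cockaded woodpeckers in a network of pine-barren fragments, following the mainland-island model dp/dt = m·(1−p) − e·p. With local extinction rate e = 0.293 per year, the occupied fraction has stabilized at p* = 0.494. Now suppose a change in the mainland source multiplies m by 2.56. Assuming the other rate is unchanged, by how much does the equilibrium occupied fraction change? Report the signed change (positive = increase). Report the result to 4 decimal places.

0.2202

Balance m(1−p*) = e·p* gives m = e·p*/(1−p*) = 0.293×0.49400/0.50600 = 0.28605.
New p* = m/(m+e) = 0.73229/(0.73229+0.29300) = 0.71423.
Δp* = 0.71423 − 0.49400 = +0.22023.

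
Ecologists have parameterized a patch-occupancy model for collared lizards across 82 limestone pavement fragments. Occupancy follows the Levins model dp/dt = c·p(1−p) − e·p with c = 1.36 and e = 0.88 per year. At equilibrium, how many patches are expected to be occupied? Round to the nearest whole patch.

p* = 1 − e/c = 1 − 0.88/1.36 = 0.3529.
Expected occupied patches = N × p* = 82 × 0.3529 = 28.94 ≈ 29.

29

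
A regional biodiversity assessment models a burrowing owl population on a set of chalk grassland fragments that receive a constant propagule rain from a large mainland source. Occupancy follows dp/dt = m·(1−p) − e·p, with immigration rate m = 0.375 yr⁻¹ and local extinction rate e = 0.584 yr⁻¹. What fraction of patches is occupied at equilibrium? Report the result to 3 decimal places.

At equilibrium the propagule rain into empty patches balances local extinction: m(1−p*) = e·p*.
p* = m/(m+e) = 0.375/(0.375+0.584) = 0.375/0.9590 = 0.3910.

0.391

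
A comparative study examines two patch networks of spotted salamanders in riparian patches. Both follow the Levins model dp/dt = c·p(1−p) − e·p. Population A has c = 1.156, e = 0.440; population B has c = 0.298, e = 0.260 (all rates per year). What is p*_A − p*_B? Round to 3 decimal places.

0.492

A: p*_A = 1 − 0.440/1.156 = 0.6194.
B: p*_B = 1 − 0.260/0.298 = 0.1275.
p*_A − p*_B = 0.6194 − 0.1275 = 0.4919.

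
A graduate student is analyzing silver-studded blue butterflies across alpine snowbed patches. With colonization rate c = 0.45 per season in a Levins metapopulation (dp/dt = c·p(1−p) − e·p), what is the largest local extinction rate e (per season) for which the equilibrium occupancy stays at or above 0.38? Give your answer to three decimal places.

0.279

1 − e/c ≥ 0.38 ⇒ e ≤ c(1 − 0.38) = 0.45 × 0.6200.
e_max = 0.2790.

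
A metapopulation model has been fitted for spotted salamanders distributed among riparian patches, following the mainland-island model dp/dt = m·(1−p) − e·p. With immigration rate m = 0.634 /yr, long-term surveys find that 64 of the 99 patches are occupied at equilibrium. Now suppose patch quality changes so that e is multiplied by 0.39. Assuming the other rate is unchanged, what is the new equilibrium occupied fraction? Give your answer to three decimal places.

0.824

Observed p* = 64/99 = 0.64646.
Balance m(1−p*) = e·p* gives e = m(1−p*)/p* = 0.634×0.35354/0.64646 = 0.34673.
New p* = m/(m+e) = 0.63400/(0.63400+0.13522) = 0.82421.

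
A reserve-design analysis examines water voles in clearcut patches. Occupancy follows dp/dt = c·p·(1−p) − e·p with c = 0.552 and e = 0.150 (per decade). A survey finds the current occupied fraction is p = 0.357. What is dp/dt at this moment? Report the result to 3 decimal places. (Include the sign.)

0.073

Colonization term: c·p·(1−p) = 0.552×0.357×0.6430 = 0.12671.
Extinction term: e·p = 0.05355.
dp/dt = 0.12671 − 0.05355 = 0.07316.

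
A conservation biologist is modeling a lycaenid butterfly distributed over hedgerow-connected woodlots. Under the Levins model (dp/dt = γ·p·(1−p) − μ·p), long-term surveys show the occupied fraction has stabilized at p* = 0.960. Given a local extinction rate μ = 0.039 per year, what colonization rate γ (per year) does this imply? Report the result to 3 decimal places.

0.975

At equilibrium γ(1−p*) = μ, so γ = μ/(1−p*).
γ = 0.039/(1 − 0.960) = 0.039/0.0400 = 0.9750.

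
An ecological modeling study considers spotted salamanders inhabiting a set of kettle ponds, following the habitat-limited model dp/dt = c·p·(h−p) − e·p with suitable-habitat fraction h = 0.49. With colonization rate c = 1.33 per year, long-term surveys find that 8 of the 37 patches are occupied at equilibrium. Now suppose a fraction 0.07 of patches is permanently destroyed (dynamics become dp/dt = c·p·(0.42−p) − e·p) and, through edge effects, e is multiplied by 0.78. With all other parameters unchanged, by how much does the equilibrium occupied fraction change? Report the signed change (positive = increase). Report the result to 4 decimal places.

Observed p* = 8/37 = 0.21622.
Balance c(h−p*) = e gives e = 1.33×(0.49 − 0.21622) = 0.36413.
New p* = 0.42 − e/c = 0.42 − 0.28402/1.33000 = 0.20645.
Δp* = 0.20645 − 0.21622 = -0.00977.

-0.0098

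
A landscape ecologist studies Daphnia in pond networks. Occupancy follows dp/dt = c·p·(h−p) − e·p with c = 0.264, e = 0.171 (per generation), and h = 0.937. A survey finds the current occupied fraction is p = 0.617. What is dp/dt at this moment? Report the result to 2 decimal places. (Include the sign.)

-0.05

Colonization term: c·p·(h−p) = 0.264×0.617×0.3200 = 0.05212.
Extinction term: e·p = 0.10551.
dp/dt = 0.05212 − 0.10551 = -0.05338.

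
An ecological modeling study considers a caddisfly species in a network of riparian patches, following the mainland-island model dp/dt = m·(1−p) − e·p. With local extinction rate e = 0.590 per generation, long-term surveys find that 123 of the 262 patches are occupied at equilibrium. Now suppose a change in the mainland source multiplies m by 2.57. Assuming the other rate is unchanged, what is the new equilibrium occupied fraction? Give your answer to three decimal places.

Observed p* = 123/262 = 0.46947.
Balance m(1−p*) = e·p* gives m = e·p*/(1−p*) = 0.590×0.46947/0.53053 = 0.52210.
New p* = m/(m+e) = 1.34180/(1.34180+0.59000) = 0.69459.

0.695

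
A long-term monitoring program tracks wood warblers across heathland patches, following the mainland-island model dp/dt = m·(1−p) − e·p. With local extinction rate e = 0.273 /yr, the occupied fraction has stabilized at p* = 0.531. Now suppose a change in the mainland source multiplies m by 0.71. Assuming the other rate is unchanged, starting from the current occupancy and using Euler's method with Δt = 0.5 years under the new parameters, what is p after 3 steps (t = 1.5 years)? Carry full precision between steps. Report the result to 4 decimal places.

0.4822

Balance m(1−p*) = e·p* gives m = e·p*/(1−p*) = 0.273×0.53100/0.46900 = 0.30909.
Starting from p₀ = 0.53100; update p ← p + (dp/dt)·Δt with the new parameters.
t = 0.5: p = 0.53100 + (-0.02102) = 0.50998
t = 1: p = 0.50998 + (-0.01584) = 0.49414
t = 1.5: p = 0.49414 + (-0.01194) = 0.48219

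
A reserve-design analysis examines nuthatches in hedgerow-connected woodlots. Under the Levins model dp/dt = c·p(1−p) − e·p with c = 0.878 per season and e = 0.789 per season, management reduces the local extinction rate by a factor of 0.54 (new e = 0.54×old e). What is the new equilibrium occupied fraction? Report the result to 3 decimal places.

Before: p* = 1 − 0.789/0.878 = 0.1014.
After the change, c = 0.878, e = 0.42606, so p* = 1 − 0.42606/0.878 = 0.5147.

0.515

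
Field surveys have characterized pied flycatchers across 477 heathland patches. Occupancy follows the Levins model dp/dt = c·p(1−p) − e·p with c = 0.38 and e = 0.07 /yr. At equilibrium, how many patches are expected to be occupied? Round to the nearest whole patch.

389

p* = 1 − e/c = 1 − 0.07/0.38 = 0.8158.
Expected occupied patches = N × p* = 477 × 0.8158 = 389.13 ≈ 389.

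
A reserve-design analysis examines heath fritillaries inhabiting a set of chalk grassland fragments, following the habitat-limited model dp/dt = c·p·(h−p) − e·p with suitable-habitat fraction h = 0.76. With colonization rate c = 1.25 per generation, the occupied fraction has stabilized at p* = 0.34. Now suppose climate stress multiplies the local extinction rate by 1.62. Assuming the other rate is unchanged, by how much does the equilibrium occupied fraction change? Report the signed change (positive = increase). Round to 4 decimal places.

Balance c(h−p*) = e gives e = 1.25×(0.76 − 0.34000) = 0.52500.
New p* = 0.76 − e/c = 0.76 − 0.85050/1.25000 = 0.07960.
Δp* = 0.07960 − 0.34000 = -0.26040.

-0.2604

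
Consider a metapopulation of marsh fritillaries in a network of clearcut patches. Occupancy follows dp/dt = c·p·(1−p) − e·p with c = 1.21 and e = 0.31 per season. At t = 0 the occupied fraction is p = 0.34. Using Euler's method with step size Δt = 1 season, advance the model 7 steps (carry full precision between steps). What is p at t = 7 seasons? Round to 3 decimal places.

0.744

Update rule: p ← p + [c·p·(1−p) − e·p]·Δt with Δt = 1.
  1  |  dp/dt·Δt = +0.166124  |  p_1 = 0.506124
  2  |  dp/dt·Δt = +0.145556  |  p_2 = 0.651680
  3  |  dp/dt·Δt = +0.072641  |  p_3 = 0.724321
  4  |  dp/dt·Δt = +0.017073  |  p_4 = 0.741394
  5  |  dp/dt·Δt = +0.002160  |  p_5 = 0.743554
  6  |  dp/dt·Δt = +0.000223  |  p_6 = 0.743777
  7  |  dp/dt·Δt = +0.000022  |  p_7 = 0.743799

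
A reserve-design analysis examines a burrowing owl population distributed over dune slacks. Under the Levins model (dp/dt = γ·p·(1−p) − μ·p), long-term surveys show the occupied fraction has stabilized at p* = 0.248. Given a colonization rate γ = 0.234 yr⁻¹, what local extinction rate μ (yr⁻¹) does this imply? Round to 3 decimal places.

At equilibrium γ(1−p*) = μ.
μ = 0.234 × (1 − 0.248) = 0.234 × 0.7520 = 0.1760.

0.176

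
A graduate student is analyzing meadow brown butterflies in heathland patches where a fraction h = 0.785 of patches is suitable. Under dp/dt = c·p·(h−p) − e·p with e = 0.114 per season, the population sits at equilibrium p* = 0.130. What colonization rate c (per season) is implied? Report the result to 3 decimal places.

At equilibrium c(h−p*) = e, so c = e/(h−p*).
c = 0.114/(0.785 − 0.130) = 0.114/0.6550 = 0.1740.

0.174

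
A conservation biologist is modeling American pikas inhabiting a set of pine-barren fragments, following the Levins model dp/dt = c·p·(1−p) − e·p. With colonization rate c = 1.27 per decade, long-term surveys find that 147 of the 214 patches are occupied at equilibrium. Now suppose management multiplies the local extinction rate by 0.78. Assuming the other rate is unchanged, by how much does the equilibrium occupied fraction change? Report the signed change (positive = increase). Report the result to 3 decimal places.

Observed p* = 147/214 = 0.68692.
Balance c(1−p*) = e gives e = 1.27×(1 − 0.68692) = 0.39761.
New p* = 1 − e/c = 1 − 0.31014/1.27000 = 0.75580.
Δp* = 0.75580 − 0.68692 = +0.06888.

0.069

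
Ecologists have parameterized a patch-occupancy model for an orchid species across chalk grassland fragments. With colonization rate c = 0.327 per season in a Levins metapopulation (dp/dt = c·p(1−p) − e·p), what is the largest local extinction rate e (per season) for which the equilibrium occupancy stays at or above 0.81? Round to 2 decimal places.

0.06

1 − e/c ≥ 0.81 ⇒ e ≤ c(1 − 0.81) = 0.327 × 0.1900.
e_max = 0.0621.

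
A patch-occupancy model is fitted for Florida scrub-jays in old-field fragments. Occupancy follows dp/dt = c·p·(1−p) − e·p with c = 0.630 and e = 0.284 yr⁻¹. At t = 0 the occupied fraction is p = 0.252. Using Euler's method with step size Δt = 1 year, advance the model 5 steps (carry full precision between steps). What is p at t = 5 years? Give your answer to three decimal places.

Update rule: p ← p + [c·p·(1−p) − e·p]·Δt with Δt = 1.
t = 1: p = 0.25200 + (+0.04718) = 0.29918
t = 2: p = 0.29918 + (+0.04713) = 0.34631
t = 3: p = 0.34631 + (+0.04427) = 0.39058
t = 4: p = 0.39058 + (+0.03903) = 0.42961
t = 5: p = 0.42961 + (+0.03237) = 0.46198

0.462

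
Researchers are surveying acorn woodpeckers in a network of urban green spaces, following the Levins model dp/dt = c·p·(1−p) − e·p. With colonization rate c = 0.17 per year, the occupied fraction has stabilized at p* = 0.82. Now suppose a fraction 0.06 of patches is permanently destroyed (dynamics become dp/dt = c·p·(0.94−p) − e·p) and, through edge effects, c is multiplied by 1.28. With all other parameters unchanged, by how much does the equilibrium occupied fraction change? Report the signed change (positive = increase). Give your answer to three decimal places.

Balance c(1−p*) = e gives e = 0.17×(1 − 0.82000) = 0.03060.
New p* = 0.94 − e/c = 0.94 − 0.03060/0.21760 = 0.79937.
Δp* = 0.79937 − 0.82000 = -0.02063.

-0.021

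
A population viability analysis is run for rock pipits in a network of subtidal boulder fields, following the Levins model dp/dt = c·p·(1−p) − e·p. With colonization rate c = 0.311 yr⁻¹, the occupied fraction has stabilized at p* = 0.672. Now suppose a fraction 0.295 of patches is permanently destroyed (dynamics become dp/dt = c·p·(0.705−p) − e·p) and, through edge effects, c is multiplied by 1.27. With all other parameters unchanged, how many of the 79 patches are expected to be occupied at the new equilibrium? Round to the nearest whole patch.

Balance c(1−p*) = e gives e = 0.311×(1 − 0.67200) = 0.10201.
New p* = 0.705 − e/c = 0.705 − 0.10201/0.39497 = 0.44673.
Expected occupied = 79 × 0.44673 = 35.29 ≈ 35.

35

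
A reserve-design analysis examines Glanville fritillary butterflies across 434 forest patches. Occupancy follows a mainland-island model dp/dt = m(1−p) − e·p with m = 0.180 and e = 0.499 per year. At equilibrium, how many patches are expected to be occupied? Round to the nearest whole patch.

p* = m/(m+e) = 0.180/0.6790 = 0.2651.
Expected occupied patches = N × p* = 434 × 0.2651 = 115.05 ≈ 115.

115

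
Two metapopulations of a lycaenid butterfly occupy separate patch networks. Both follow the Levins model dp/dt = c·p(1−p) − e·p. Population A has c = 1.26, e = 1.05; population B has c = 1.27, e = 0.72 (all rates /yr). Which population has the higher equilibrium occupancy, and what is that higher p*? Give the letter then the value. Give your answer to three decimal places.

A: p*_A = 1 − 1.05/1.26 = 0.1667.
B: p*_B = 1 − 0.72/1.27 = 0.4331.
B is higher at 0.4331.

B, 0.433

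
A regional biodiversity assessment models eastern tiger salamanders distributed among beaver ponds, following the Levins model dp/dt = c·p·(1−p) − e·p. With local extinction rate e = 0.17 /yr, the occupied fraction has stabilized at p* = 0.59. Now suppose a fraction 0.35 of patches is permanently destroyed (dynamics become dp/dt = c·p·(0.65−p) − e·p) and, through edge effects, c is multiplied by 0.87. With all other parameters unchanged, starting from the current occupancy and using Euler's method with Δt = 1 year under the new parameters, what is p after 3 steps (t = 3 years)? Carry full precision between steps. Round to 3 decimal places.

0.401

Balance c(1−p*) = e gives c = e/(1 − 0.59000) = 0.17/0.41000 = 0.41463.
Starting from p₀ = 0.59000; update p ← p + (dp/dt)·Δt with the new parameters.
step 1: Δp = -0.08753, p = 0.50247
step 2: Δp = -0.05868, p = 0.44379
step 3: Δp = -0.04243, p = 0.40136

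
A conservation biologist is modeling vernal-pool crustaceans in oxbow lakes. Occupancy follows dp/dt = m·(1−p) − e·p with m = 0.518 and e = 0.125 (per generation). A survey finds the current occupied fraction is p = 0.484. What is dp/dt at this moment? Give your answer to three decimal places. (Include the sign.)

0.207

Colonization term: m·(1−p) = 0.518×0.5160 = 0.26729.
Extinction term: e·p = 0.06050.
dp/dt = 0.26729 − 0.06050 = 0.20679.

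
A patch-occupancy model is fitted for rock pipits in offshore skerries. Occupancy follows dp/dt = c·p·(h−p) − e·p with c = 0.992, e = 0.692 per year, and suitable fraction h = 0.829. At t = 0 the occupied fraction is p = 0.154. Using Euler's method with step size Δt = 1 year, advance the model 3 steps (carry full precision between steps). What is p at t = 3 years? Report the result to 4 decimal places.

Update rule: p ← p + [c·p·(h−p) − e·p]·Δt with Δt = 1.
  1  |  dp/dt·Δt = -0.003450  |  p_1 = 0.150550
  2  |  dp/dt·Δt = -0.002857  |  p_2 = 0.147693
  3  |  dp/dt·Δt = -0.002384  |  p_3 = 0.145309

0.1453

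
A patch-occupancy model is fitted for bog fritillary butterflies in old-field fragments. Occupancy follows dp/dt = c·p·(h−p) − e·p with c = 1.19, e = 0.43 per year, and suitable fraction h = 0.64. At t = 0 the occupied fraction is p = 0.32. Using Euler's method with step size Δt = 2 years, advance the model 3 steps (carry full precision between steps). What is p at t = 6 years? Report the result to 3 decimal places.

0.280

Update rule: p ← p + [c·p·(h−p) − e·p]·Δt with Δt = 2.
t = 2: p = 0.32000 + (-0.03149) = 0.28851
t = 4: p = 0.28851 + (-0.00677) = 0.28174
t = 6: p = 0.28174 + (-0.00207) = 0.27967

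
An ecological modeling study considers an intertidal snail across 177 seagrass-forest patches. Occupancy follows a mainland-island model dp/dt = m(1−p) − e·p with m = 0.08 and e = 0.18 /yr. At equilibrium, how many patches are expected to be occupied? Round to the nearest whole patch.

p* = m/(m+e) = 0.08/0.2600 = 0.3077.
Expected occupied patches = N × p* = 177 × 0.3077 = 54.46 ≈ 54.

54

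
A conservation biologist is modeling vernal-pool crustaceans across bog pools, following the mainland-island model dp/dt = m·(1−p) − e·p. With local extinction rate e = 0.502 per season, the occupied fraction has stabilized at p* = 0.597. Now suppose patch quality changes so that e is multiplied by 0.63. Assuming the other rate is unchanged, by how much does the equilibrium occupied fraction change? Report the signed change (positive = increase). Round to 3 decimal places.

Balance m(1−p*) = e·p* gives m = e·p*/(1−p*) = 0.502×0.59700/0.40300 = 0.74366.
New p* = m/(m+e) = 0.74366/(0.74366+0.31626) = 0.70162.
Δp* = 0.70162 − 0.59700 = +0.10462.

0.105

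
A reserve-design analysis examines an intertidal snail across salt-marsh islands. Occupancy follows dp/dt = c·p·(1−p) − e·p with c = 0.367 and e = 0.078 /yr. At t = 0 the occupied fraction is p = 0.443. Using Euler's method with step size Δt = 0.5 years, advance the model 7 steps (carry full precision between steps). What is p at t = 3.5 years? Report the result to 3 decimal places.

0.617

Update rule: p ← p + [c·p·(1−p) − e·p]·Δt with Δt = 0.5.
step 1: Δp = +0.02800, p = 0.47100
step 2: Δp = +0.02735, p = 0.49835
step 3: Δp = +0.02644, p = 0.52479
step 4: Δp = +0.02530, p = 0.55009
step 5: Δp = +0.02396, p = 0.57405
step 6: Δp = +0.02248, p = 0.59653
step 7: Δp = +0.02090, p = 0.61743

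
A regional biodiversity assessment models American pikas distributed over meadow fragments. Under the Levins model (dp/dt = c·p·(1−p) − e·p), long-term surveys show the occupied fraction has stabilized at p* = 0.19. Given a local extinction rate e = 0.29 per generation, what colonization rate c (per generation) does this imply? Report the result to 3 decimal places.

At equilibrium c(1−p*) = e, so c = e/(1−p*).
c = 0.29/(1 − 0.19) = 0.29/0.8100 = 0.3580.

0.358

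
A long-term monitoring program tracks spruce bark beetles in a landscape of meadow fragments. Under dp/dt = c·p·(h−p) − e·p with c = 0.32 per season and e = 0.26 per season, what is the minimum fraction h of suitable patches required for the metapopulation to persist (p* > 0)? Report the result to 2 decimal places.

0.81

p* = h − e/c is positive only when h > e/c.
h_min = e/c = 0.26/0.32 = 0.8125.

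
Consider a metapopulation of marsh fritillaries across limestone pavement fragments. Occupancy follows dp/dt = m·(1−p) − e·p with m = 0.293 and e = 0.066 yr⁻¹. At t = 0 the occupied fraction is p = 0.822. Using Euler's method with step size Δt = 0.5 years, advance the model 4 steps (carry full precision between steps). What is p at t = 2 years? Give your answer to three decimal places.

0.819

Update rule: p ← p + [m·(1−p) − e·p]·Δt with Δt = 0.5.
t = 0.5: p = 0.82200 + (-0.00105) = 0.82095
t = 1: p = 0.82095 + (-0.00086) = 0.82009
t = 1.5: p = 0.82009 + (-0.00071) = 0.81938
t = 2: p = 0.81938 + (-0.00058) = 0.81880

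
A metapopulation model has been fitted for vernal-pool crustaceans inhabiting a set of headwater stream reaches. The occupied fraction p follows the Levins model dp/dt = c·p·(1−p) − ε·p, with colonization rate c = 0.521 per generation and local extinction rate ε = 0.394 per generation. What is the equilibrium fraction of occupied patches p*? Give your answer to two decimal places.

0.24

Setting dp/dt = 0 and dividing through by p* gives c·(1−p*) = ε.
So p* = 1 − ε/c = 1 − 0.394/0.521 = 1 − 0.7562 = 0.2438.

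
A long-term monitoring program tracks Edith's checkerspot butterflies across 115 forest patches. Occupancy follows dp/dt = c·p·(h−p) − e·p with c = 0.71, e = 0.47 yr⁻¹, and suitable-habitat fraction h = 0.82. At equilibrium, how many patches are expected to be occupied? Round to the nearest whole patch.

p* = h − e/c = 0.82 − 0.6620 = 0.1580.
Expected occupied patches = N × p* = 115 × 0.1580 = 18.17 ≈ 18.

18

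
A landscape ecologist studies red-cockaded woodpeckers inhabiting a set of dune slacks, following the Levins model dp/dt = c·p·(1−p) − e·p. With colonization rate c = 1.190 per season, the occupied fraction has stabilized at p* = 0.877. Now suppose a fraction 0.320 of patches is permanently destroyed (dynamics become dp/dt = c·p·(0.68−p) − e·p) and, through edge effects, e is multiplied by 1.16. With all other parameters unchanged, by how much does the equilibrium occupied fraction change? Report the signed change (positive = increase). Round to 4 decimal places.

Balance c(1−p*) = e gives e = 1.190×(1 − 0.87700) = 0.14637.
New p* = 0.68 − e/c = 0.68 − 0.16979/1.19000 = 0.53732.
Δp* = 0.53732 − 0.87700 = -0.33968.

-0.3397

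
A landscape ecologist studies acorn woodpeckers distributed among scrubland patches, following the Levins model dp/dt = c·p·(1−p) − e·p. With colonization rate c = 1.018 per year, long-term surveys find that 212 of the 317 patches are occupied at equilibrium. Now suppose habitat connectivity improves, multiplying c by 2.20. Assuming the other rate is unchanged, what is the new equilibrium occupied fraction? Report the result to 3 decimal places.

Observed p* = 212/317 = 0.66877.
Balance c(1−p*) = e gives e = 1.018×(1 − 0.66877) = 0.33719.
New p* = 1 − e/c = 1 − 0.33719/2.23960 = 0.84944.

0.849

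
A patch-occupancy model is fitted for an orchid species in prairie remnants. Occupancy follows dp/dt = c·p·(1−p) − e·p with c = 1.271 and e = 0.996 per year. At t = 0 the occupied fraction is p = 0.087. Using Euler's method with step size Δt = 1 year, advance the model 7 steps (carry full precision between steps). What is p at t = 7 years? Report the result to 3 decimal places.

0.180

Update rule: p ← p + [c·p·(1−p) − e·p]·Δt with Δt = 1.
t = 1: p = 0.08700 + (+0.01430) = 0.10130
t = 2: p = 0.10130 + (+0.01481) = 0.11612
t = 3: p = 0.11612 + (+0.01480) = 0.13091
t = 4: p = 0.13091 + (+0.01422) = 0.14513
t = 5: p = 0.14513 + (+0.01314) = 0.15827
t = 6: p = 0.15827 + (+0.01169) = 0.16996
t = 7: p = 0.16996 + (+0.01002) = 0.17998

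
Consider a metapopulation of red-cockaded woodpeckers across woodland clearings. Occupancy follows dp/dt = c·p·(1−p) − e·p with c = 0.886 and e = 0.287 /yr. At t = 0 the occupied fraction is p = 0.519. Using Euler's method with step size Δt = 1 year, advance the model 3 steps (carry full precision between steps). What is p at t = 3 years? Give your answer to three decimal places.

0.658

Update rule: p ← p + [c·p·(1−p) − e·p]·Δt with Δt = 1.
p: 0.51900 → 0.59123  (Δp = +0.07223)
p: 0.59123 → 0.63567  (Δp = +0.04444)
p: 0.63567 → 0.65843  (Δp = +0.02275)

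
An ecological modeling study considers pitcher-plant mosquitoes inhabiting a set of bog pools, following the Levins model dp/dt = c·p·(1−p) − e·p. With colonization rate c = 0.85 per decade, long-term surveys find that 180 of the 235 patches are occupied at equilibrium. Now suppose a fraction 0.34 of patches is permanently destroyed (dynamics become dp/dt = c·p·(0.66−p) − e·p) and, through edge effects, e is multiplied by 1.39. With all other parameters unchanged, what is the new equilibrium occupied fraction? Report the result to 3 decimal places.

0.335

Observed p* = 180/235 = 0.76596.
Balance c(1−p*) = e gives e = 0.85×(1 − 0.76596) = 0.19893.
New p* = 0.66 − e/c = 0.66 − 0.27651/0.85000 = 0.33469.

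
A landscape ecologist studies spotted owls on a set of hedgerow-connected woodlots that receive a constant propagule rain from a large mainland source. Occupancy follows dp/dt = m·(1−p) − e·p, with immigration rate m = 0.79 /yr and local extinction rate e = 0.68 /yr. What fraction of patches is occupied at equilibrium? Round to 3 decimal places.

0.537

Setting dp/dt = 0: m − m·p* = e·p*, so m = (m+e)·p*.
p* = m/(m+e) = 0.79/(0.79+0.68) = 0.79/1.4700 = 0.5374.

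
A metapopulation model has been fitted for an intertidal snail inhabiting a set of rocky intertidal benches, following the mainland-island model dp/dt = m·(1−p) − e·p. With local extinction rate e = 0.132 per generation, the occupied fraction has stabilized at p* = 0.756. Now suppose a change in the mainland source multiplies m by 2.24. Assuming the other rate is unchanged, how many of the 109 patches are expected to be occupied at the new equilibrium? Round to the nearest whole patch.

Balance m(1−p*) = e·p* gives m = e·p*/(1−p*) = 0.132×0.75600/0.24400 = 0.40898.
New p* = m/(m+e) = 0.91612/(0.91612+0.13200) = 0.87406.
Expected occupied = 109 × 0.87406 = 95.27 ≈ 95.

95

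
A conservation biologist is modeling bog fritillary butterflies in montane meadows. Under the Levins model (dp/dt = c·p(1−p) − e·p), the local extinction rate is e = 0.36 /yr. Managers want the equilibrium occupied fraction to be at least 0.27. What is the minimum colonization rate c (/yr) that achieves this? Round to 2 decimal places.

0.49

p* = 1 − e/c ≥ 0.27 requires e/c ≤ 0.7300, i.e. c ≥ e/0.7300.
c_min = 0.36/0.7300 = 0.4932.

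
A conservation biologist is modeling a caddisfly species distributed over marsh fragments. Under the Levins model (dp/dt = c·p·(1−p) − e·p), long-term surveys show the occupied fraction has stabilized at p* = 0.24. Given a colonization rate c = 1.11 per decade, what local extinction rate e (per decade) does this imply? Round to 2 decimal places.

At equilibrium c(1−p*) = e.
e = 1.11 × (1 − 0.24) = 1.11 × 0.7600 = 0.8436.

0.84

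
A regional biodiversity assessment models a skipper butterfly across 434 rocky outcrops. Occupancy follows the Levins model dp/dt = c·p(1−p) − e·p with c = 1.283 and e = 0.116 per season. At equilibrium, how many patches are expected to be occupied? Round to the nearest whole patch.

395

p* = 1 − e/c = 1 − 0.116/1.283 = 0.9096.
Expected occupied patches = N × p* = 434 × 0.9096 = 394.76 ≈ 395.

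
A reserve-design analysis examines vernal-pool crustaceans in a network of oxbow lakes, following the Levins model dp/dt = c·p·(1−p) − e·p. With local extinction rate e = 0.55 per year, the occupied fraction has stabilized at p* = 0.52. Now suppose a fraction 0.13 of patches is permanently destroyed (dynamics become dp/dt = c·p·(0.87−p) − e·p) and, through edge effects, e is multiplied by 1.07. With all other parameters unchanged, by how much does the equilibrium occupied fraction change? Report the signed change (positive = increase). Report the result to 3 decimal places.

Balance c(1−p*) = e gives c = e/(1 − 0.52000) = 0.55/0.48000 = 1.14583.
New p* = 0.87 − e/c = 0.87 − 0.58850/1.14583 = 0.35640.
Δp* = 0.35640 − 0.52000 = -0.16360.

-0.164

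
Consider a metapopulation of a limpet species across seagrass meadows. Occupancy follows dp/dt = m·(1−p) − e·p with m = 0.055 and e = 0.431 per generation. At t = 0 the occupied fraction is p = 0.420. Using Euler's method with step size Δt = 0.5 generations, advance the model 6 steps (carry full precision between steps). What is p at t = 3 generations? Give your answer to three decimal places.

0.171

Update rule: p ← p + [m·(1−p) − e·p]·Δt with Δt = 0.5.
  1  |  dp/dt·Δt = -0.074560  |  p_1 = 0.345440
  2  |  dp/dt·Δt = -0.056442  |  p_2 = 0.288998
  3  |  dp/dt·Δt = -0.042727  |  p_3 = 0.246272
  4  |  dp/dt·Δt = -0.032344  |  p_4 = 0.213928
  5  |  dp/dt·Δt = -0.024484  |  p_5 = 0.189443
  6  |  dp/dt·Δt = -0.018535  |  p_6 = 0.170908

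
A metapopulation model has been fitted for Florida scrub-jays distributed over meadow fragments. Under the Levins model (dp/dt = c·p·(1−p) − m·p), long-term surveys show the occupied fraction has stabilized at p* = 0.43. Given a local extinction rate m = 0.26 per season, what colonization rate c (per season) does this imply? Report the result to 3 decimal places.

0.456

At equilibrium c(1−p*) = m, so c = m/(1−p*).
c = 0.26/(1 − 0.43) = 0.26/0.5700 = 0.4561.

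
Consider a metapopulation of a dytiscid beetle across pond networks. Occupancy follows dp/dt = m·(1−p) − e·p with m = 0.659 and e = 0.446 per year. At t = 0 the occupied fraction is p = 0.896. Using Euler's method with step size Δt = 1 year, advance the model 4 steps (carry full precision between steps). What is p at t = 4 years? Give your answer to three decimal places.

Update rule: p ← p + [m·(1−p) − e·p]·Δt with Δt = 1.
  1  |  dp/dt·Δt = -0.331080  |  p_1 = 0.564920
  2  |  dp/dt·Δt = +0.034763  |  p_2 = 0.599683
  3  |  dp/dt·Δt = -0.003650  |  p_3 = 0.596033
  4  |  dp/dt·Δt = +0.000383  |  p_4 = 0.596417

0.596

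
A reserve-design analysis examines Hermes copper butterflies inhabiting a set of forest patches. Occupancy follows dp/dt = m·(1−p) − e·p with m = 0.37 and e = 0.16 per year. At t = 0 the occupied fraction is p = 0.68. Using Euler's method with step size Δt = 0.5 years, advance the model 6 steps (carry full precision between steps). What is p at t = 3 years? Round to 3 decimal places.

Update rule: p ← p + [m·(1−p) − e·p]·Δt with Δt = 0.5.
step 1: Δp = +0.00480, p = 0.68480
step 2: Δp = +0.00353, p = 0.68833
step 3: Δp = +0.00259, p = 0.69092
step 4: Δp = +0.00191, p = 0.69283
step 5: Δp = +0.00140, p = 0.69423
step 6: Δp = +0.00103, p = 0.69526

0.695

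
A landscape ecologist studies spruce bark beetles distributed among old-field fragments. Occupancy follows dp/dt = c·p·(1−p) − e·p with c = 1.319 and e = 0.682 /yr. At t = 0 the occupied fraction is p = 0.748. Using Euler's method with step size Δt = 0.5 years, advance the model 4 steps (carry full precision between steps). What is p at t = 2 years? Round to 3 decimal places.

Update rule: p ← p + [c·p·(1−p) − e·p]·Δt with Δt = 0.5.
  1  |  dp/dt·Δt = -0.130755  |  p_1 = 0.617245
  2  |  dp/dt·Δt = -0.054671  |  p_2 = 0.562574
  3  |  dp/dt·Δt = -0.029545  |  p_3 = 0.533029
  4  |  dp/dt·Δt = -0.017607  |  p_4 = 0.515422

0.515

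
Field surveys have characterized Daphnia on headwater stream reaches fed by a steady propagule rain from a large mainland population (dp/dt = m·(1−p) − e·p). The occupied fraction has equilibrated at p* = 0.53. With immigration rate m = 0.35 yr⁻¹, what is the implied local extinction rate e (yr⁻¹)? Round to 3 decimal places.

0.310

At equilibrium m(1−p*) = e·p*, so e = m(1−p*)/p*.
e = 0.35 × 0.4700 / 0.53 = 0.3104.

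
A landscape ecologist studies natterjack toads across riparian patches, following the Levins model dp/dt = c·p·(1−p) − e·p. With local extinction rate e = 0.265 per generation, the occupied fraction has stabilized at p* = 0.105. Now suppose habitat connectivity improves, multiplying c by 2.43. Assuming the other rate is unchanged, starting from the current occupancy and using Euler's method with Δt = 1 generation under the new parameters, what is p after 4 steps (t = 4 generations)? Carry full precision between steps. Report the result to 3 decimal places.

0.326

Balance c(1−p*) = e gives c = e/(1 − 0.10500) = 0.265/0.89500 = 0.29609.
Starting from p₀ = 0.10500; update p ← p + (dp/dt)·Δt with the new parameters.
t = 1: p = 0.10500 + (+0.03979) = 0.14479
t = 2: p = 0.14479 + (+0.05072) = 0.19551
t = 3: p = 0.19551 + (+0.06136) = 0.25687
t = 4: p = 0.25687 + (+0.06927) = 0.32614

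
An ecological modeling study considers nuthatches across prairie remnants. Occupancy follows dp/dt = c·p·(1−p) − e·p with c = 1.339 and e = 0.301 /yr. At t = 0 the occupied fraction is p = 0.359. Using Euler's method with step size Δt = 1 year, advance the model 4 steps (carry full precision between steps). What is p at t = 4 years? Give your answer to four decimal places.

Update rule: p ← p + [c·p·(1−p) − e·p]·Δt with Δt = 1.
  1  |  dp/dt·Δt = +0.200070  |  p_1 = 0.559070
  2  |  dp/dt·Δt = +0.161798  |  p_2 = 0.720868
  3  |  dp/dt·Δt = +0.052449  |  p_3 = 0.773317
  4  |  dp/dt·Δt = +0.001956  |  p_4 = 0.775272

0.7753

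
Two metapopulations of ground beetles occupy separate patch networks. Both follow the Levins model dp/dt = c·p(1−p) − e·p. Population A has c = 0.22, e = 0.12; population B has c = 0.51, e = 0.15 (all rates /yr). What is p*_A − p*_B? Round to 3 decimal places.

-0.251

A: p*_A = 1 − 0.12/0.22 = 0.4545.
B: p*_B = 1 − 0.15/0.51 = 0.7059.
p*_A − p*_B = 0.4545 − 0.7059 = -0.2513.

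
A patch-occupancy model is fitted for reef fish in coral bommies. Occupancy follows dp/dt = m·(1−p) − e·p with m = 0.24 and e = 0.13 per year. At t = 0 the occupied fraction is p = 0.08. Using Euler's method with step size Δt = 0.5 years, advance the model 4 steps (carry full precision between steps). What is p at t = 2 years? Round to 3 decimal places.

Update rule: p ← p + [m·(1−p) − e·p]·Δt with Δt = 0.5.
t = 0.5: p = 0.08000 + (+0.10520) = 0.18520
t = 1: p = 0.18520 + (+0.08574) = 0.27094
t = 1.5: p = 0.27094 + (+0.06988) = 0.34081
t = 2: p = 0.34081 + (+0.05695) = 0.39776

0.398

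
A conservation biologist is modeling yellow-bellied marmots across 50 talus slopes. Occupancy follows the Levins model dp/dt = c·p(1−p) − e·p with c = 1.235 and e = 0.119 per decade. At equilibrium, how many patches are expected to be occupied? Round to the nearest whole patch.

p* = 1 − e/c = 1 − 0.119/1.235 = 0.9036.
Expected occupied patches = N × p* = 50 × 0.9036 = 45.18 ≈ 45.

45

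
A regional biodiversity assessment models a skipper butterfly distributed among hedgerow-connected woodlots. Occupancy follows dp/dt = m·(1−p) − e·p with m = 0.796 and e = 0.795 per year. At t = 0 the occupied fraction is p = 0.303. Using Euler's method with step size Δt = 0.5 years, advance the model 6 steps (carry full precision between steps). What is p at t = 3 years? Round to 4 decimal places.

Update rule: p ← p + [m·(1−p) − e·p]·Δt with Δt = 0.5.
t = 0.5: p = 0.30300 + (+0.15696) = 0.45996
t = 1: p = 0.45996 + (+0.03210) = 0.49206
t = 1.5: p = 0.49206 + (+0.00656) = 0.49863
t = 2: p = 0.49863 + (+0.00134) = 0.49997
t = 2.5: p = 0.49997 + (+0.00027) = 0.50024
t = 3: p = 0.50024 + (+0.00006) = 0.50030

0.5003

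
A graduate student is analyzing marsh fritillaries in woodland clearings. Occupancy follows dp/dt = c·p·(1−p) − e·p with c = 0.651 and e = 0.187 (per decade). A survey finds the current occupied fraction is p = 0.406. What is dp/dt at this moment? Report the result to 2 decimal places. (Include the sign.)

0.08

Colonization term: c·p·(1−p) = 0.651×0.406×0.5940 = 0.15700.
Extinction term: e·p = 0.07592.
dp/dt = 0.15700 − 0.07592 = 0.08108.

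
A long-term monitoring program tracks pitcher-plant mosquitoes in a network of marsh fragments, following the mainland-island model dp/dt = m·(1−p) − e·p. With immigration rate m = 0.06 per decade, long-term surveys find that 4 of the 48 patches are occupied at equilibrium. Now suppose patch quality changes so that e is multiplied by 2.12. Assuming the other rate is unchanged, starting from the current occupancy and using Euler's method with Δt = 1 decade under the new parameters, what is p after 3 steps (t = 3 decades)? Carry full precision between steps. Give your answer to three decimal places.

Observed p* = 4/48 = 0.08333.
Balance m(1−p*) = e·p* gives e = m(1−p*)/p* = 0.06×0.91667/0.08333 = 0.66000.
Starting from p₀ = 0.08333; update p ← p + (dp/dt)·Δt with the new parameters.
p: 0.08333 → 0.02173  (Δp = -0.06160)
p: 0.02173 → 0.05002  (Δp = +0.02829)
p: 0.05002 → 0.03703  (Δp = -0.01299)

0.037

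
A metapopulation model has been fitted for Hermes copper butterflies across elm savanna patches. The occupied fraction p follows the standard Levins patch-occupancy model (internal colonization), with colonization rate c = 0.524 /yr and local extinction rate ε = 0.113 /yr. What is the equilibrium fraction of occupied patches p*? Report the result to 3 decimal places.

Setting dp/dt = 0 and dividing through by p* gives c·(1−p*) = ε.
So p* = 1 − ε/c = 1 − 0.113/0.524 = 1 − 0.2156 = 0.7844.

0.784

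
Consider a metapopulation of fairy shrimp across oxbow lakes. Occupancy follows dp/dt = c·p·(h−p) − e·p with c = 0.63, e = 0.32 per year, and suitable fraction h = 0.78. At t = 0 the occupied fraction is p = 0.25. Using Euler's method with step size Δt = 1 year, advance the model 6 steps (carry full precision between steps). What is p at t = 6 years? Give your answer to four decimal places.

0.2644

Update rule: p ← p + [c·p·(h−p) − e·p]·Δt with Δt = 1.
p: 0.25000 → 0.25348  (Δp = +0.00348)
p: 0.25348 → 0.25644  (Δp = +0.00297)
p: 0.25644 → 0.25897  (Δp = +0.00252)
p: 0.25897 → 0.26110  (Δp = +0.00214)
p: 0.26110 → 0.26291  (Δp = +0.00180)
p: 0.26291 → 0.26442  (Δp = +0.00152)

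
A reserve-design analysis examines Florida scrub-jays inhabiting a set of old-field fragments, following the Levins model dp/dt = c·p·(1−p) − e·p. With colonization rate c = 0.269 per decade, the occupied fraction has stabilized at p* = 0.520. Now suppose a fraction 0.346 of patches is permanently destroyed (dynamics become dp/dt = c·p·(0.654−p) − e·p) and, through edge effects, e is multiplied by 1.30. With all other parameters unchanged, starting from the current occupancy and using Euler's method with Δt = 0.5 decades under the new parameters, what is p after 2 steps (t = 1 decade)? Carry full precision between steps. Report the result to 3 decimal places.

Balance c(1−p*) = e gives e = 0.269×(1 − 0.52000) = 0.12912.
Starting from p₀ = 0.52000; update p ← p + (dp/dt)·Δt with the new parameters.
  1  |  dp/dt·Δt = -0.034271  |  p_1 = 0.485729
  2  |  dp/dt·Δt = -0.029773  |  p_2 = 0.455956

0.456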